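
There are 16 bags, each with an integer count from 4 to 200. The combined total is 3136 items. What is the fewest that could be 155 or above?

Suppose at most 16 − j of them reach 155; then j values are ≤ 154 and the rest ≤ 200.
The total is then ≤ 154·j + 200·(16 − j) = 3200 − 46j. For this to be ≥ 3136 we need j ≤ 1, so at least 16 − 1 = 15 must reach 155.
Exactly 15 works: 15 values at 200 and 1 at 154 total 3154; lower one of the high values by 18 (still ≥ 155) to hit 3136.

15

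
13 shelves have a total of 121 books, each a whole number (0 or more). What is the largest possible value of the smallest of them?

9

The average is 121/13 < 10, so some value is ≤ 9.
Taking 9 copies of 9 and 4 copies of 10 gives exactly 121, so 9 is attained.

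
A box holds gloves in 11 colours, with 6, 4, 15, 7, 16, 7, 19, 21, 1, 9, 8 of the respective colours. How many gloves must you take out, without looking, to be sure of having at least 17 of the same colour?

In the worst case you take as many as possible of each colour without reaching 17: 6 + 4 + 15 + 7 + 16 + 7 + 16 + 16 + 1 + 9 + 8 = 105.
The next one must give 17 of some colour, so 105 + 1 = 106.

106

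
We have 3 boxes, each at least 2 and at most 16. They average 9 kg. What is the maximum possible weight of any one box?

16

Maximizing one value means minimizing the remaining 2.
The total is 3 × 9 = 27.
The other 2 contribute at least 2 × 2 = 4, leaving at most 27 − 4 = 23.
But each box is capped at 16, so the maximum is 16.
Achievable: one at 16 and the other 2 totalling 11, which fits since 2 × 2 ≤ 11 ≤ 2 × 16.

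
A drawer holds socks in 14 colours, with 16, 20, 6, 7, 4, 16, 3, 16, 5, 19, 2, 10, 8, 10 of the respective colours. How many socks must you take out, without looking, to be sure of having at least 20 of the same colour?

In the worst case you take as many as possible of each colour without reaching 20: 16 + 19 + 6 + 7 + 4 + 16 + 3 + 16 + 5 + 19 + 2 + 10 + 8 + 10 = 141.
The next one must give 20 of some colour, so 141 + 1 = 142.

142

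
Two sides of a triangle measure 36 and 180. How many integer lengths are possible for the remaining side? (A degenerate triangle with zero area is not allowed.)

71

The triangle inequality gives |36 − 180| < c < 36 + 180, i.e. 144 < c < 216.
So c can be any integer from 145 to 215: 71 values.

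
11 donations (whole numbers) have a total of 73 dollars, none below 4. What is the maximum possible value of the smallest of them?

6

If every one of the 11 were at least 7, the total would be at least 11 × 7 = 77 > 73.
Equality holds with 4 values of 6 and 7 values of 7.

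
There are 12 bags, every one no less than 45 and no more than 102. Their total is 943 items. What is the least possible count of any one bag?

To make one bag as small as possible, make the other 11 as large as possible.
The other 11 can take up 11 × 102 = 1122 ≥ 943 − 45, so one bag can sit at its floor of 45.
Achievable: one at 45 and the other 11 totalling 898, which fits since 11 × 45 ≤ 898 ≤ 11 × 102.

45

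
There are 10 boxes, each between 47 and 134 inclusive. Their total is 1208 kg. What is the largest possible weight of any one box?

Maximizing one value means minimizing the remaining 9.
The other 9 contribute at least 9 × 47 = 423, leaving at most 1208 − 423 = 785.
But each box is capped at 134, so the maximum is 134.
Achievable: one at 134 and the other 9 totalling 1074, which fits since 9 × 47 ≤ 1074 ≤ 9 × 134.

134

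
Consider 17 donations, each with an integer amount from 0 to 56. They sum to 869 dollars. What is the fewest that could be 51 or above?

4

Suppose at most 17 − j of them reach 51; then j values are ≤ 50 and the rest ≤ 56.
The total is then ≤ 50·j + 56·(17 − j) = 952 − 6j. For this to be ≥ 869 we need j ≤ 13, so at least 17 − 13 = 4 must reach 51.
Exactly 4 works: 4 values at 56 and 13 at 50 total 874; lower one of the high values by 5 (still ≥ 51) to hit 869.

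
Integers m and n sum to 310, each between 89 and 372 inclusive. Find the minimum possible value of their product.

For a fixed sum, mn is smallest when m and n are as far apart as possible.
At the endpoint m = 89, n = 310 − 89 = 221, so mn = 89 × 221 = 19669.

19669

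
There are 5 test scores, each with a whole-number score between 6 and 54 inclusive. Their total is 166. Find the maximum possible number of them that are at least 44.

With k values at 44 or above and the rest at least 6, the sum is at least 30 + 38k.
Since the sum is 166, we need 38k ≤ 136, i.e. k ≤ 3.
k = 3 is achieved by 3 values at 44 and 2 at 6, total 144; add 22 to one value (staying below 44) to reach 166.

3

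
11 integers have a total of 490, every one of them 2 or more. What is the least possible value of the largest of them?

The 11 values sum to 490, so their maximum is at least ⌈490/11⌉ = 45.
Equality holds with 6 values of 45 and 5 values of 44.

45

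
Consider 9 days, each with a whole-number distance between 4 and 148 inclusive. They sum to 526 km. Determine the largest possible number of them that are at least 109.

4

If k of the values are ≥ 109, the total is ≥ 109k + 4(9 − k).
Setting 109k + 4(9 − k) ≤ 526 gives 105k ≤ 490, so k ≤ 4.
k = 4 is achieved by 4 values at 109 and 5 at 4, total 456; add 70 to one value (staying below 109) to reach 526.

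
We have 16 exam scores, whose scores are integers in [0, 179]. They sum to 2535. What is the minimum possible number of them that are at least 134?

If only k of them are at least 134, the other 16 − k are at most 133, so the total is at most k·179 + (16 − k)·133.
This must reach 2535, so k·179 + (16 − k)·133 ≥ 2535, giving k ≥ 9.
Exactly 9 works: 9 values at 179 and 7 at 133 total 2542; lower one of the high values by 7 (still ≥ 134) to hit 2535.

9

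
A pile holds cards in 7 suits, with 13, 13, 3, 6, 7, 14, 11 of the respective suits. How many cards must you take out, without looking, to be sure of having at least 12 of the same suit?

In the worst case you take as many as possible of each suit without reaching 12: 11 + 11 + 3 + 6 + 7 + 11 + 11 = 60.
The next one must give 12 of some suit, so 60 + 1 = 61.

61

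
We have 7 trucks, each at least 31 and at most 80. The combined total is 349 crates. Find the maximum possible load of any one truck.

80

Maximizing one value means minimizing the remaining 6.
The other 6 contribute at least 6 × 31 = 186, leaving at most 349 − 186 = 163.
But each truck is capped at 80, so the maximum is 80.
Achievable: one at 80 and the other 6 totalling 269, which fits since 6 × 31 ≤ 269 ≤ 6 × 80.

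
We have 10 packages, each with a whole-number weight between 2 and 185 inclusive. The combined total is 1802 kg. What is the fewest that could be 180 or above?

If only k of them are at least 180, the other 10 − k are at most 179, so the total is at most k·185 + (10 − k)·179.
This must reach 1802, so k·185 + (10 − k)·179 ≥ 1802, giving k ≥ 2.
Exactly 2 works: 2 values at 185 and 8 at 179 total 1802.

2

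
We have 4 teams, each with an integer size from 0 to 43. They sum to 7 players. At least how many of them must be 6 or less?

Each value above 6 is at least 7, contributing at least 7 − 0 = 7 above the floor 0.
The sum exceeds the floor total 0 by 7, so at most ⌊7/7⌋ = 1 exceed 6, and at least 3 are ≤ 6.
Exactly 3 works: 3 values at 0 and 1 at 7 total 7.

3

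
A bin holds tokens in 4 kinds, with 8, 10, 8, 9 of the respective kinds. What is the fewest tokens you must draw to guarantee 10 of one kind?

In the worst case you take as many as possible of each kind without reaching 10: 8 + 9 + 8 + 9 = 34.
The next one must give 10 of some kind, so 34 + 1 = 35.

35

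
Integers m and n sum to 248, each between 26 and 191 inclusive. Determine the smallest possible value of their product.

10887

mn = m(248 − m) is concave in m, so over [57, 191] it is minimized at an endpoint.
The extreme feasible split is m = 57, n = 191, giving mn = 10887.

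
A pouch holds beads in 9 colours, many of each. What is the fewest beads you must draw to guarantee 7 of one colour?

You could draw 6 of every colour without reaching 7 of any — 54 in all.
One more forces 7 of some colour, so 54 + 1 = 55.

55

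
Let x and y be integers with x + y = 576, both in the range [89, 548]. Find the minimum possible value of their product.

43343

For a fixed sum, xy is smallest when x and y are as far apart as possible.
At the endpoint x = 89, y = 576 − 89 = 487, so xy = 89 × 487 = 43343.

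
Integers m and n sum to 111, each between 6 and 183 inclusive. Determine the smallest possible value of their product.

630

Since m + n is fixed, pushing one of them to its bound minimizes the product.
At the endpoint m = 6, n = 111 − 6 = 105, so mn = 6 × 105 = 630.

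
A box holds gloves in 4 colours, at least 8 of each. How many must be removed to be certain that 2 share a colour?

In the worst case you draw 1 of each of the 4 colours: 4 × 1 = 4.
One more forces 2 of some colour, so 4 + 1 = 5.

5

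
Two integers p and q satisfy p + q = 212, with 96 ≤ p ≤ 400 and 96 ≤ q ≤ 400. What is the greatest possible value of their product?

With p + q fixed, pq peaks when the two are closest together.
Taking p = 106 and q = 106 (both in [96, 400]) gives pq = 11236.

11236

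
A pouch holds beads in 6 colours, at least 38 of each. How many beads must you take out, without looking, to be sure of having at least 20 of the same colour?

115

In the worst case you draw 19 of each of the 6 colours: 6 × 19 = 114.
One more forces 20 of some colour, so 114 + 1 = 115.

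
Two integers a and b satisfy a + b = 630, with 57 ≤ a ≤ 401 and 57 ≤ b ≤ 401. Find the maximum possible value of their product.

For a fixed sum, the product ab is largest when a and b are as close as possible.
Taking a = 315 and b = 315 (both in [57, 401]) gives ab = 99225.

99225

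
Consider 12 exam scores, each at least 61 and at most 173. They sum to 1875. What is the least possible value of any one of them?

61

To make one score as small as possible, make the other 11 as large as possible.
The other 11 can take up 11 × 173 = 1903 ≥ 1875 − 61, so one score can sit at its floor of 61.
Achievable: one at 61 and the other 11 totalling 1814, which fits since 11 × 61 ≤ 1814 ≤ 11 × 173.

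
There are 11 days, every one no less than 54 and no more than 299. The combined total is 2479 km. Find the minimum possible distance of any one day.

54

Minimizing one value means maximizing the remaining 10.
The other 10 can take up 10 × 299 = 2990 ≥ 2479 − 54, so one day can sit at its floor of 54.
Achievable: one at 54 and the other 10 totalling 2425, which fits since 10 × 54 ≤ 2425 ≤ 10 × 299.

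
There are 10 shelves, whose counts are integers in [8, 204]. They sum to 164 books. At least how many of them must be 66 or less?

If only k of them are at most 66, the other 10 − k are at least 67, so the total is at least (10 − k)·67 + k·8.
This is ≤ 164, so (10 − k)·67 + 8k ≤ 164, which gives k ≥ 9.
Exactly 9 works: 9 values at 8 and 1 at 67 total 139; raise one of the low values by 25 (still ≤ 66) to hit 164.

9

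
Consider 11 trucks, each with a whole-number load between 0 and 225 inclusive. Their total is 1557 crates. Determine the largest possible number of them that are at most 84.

Suppose k of them are at most 84. Those contribute at most 84 each and the rest at most 225 each.
So the total is at most 84k + 225(11 − k) = 2475 − 141k. This must still be ≥ 1557, so k ≤ 6.
k = 6 is achieved by 6 values at 84 and 5 at 225, total 1629; lower one of the 225's by 72 (still > 84) to reach 1557.

6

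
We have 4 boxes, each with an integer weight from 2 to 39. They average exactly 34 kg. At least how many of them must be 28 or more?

3

The total is 4 × 34 = 136.
Each value short of 28 is at most 27, costing at least 39 − 27 = 12 against the maximum total of 156.
We can afford to lose at most 156 − 136 = 20, so at most ⌊20/12⌋ = 1 fall short, and at least 3 are ≥ 28.
Exactly 3 works: 3 values at 39 and 1 at 27 total 144; lower one of the high values by 8 (still ≥ 28) to hit 136.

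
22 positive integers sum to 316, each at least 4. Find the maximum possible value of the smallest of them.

14

The average is 316/22 < 15, so some value is ≤ 14.
Taking 14 copies of 14 and 8 copies of 15 gives exactly 316, so 14 is attained.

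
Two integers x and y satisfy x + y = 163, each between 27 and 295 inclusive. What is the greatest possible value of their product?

For a fixed sum, the product xy is largest when x and y are as close as possible.
Taking x = 81 and y = 82 (both in [27, 295]) gives xy = 6642.

6642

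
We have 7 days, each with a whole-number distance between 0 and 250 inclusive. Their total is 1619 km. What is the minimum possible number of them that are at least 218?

4

If only k of them are at least 218, the other 7 − k are at most 217, so the total is at most k·250 + (7 − k)·217.
This must reach 1619, so k·250 + (7 − k)·217 ≥ 1619, giving k ≥ 4.
Exactly 4 works: 4 values at 250 and 3 at 217 total 1651; lower one of the high values by 32 (still ≥ 218) to hit 1619.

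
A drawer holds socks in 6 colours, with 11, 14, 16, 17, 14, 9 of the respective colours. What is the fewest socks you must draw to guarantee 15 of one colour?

77

In the worst case you take as many as possible of each colour without reaching 15: 11 + 14 + 14 + 14 + 14 + 9 = 76.
The next one must give 15 of some colour, so 76 + 1 = 77.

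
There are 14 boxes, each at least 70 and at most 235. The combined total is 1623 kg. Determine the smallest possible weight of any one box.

To make one box as small as possible, make the other 13 as large as possible.
The other 13 can take up 13 × 235 = 3055 ≥ 1623 − 70, so one box can sit at its floor of 70.
Achievable: one at 70 and the other 13 totalling 1553, which fits since 13 × 70 ≤ 1553 ≤ 13 × 235.

70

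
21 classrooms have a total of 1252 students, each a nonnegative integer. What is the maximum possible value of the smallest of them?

The 21 values sum to 1252, so their minimum is at most ⌊1252/21⌋ = 59.
Achievable: 8 of them at 59 and 13 at 60 total 1252.

59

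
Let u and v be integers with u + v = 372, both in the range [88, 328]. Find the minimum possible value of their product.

uv = u(372 − u) is concave in u, so over [88, 284] it is minimized at an endpoint.
At the endpoint u = 88, v = 372 − 88 = 284, so uv = 88 × 284 = 24992.

24992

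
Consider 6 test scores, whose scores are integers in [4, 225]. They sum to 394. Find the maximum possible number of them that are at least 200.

1

With k values at 200 or above and the rest at least 4, the sum is at least 24 + 196k.
Since the sum is 394, we need 196k ≤ 370, i.e. k ≤ 1.
k = 1 is achieved by 1 value at 200 and 5 at 4, total 220; add 174 to one value (staying below 200) to reach 394.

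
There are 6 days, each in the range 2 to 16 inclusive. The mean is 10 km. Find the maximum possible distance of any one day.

To make one day as large as possible, make the other 5 as small as possible.
The total is 6 × 10 = 60.
The other 5 contribute at least 5 × 2 = 10, leaving at most 60 − 10 = 50.
But each day is capped at 16, so the maximum is 16.
Achievable: one at 16 and the other 5 totalling 44, which fits since 5 × 2 ≤ 44 ≤ 5 × 16.

16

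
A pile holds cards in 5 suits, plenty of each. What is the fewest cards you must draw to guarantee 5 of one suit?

In the worst case you draw 4 of each of the 5 suits: 5 × 4 = 20.
One more forces 5 of some suit, so 20 + 1 = 21.

21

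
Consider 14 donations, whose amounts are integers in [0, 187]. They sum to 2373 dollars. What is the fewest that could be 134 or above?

10

If only k of them are at least 134, the other 14 − k are at most 133, so the total is at most k·187 + (14 − k)·133.
This must reach 2373, so k·187 + (14 − k)·133 ≥ 2373, giving k ≥ 10.
Exactly 10 works: 10 values at 187 and 4 at 133 total 2402; lower one of the high values by 29 (still ≥ 134) to hit 2373.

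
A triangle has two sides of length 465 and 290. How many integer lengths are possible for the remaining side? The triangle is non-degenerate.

579

The triangle inequality gives |465 − 290| < c < 465 + 290, i.e. 175 < c < 755.
So c can be any integer from 176 to 754: 579 values.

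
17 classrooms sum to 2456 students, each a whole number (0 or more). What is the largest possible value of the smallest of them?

If every one of the 17 were at least 145, the total would be at least 17 × 145 = 2465 > 2456.
Taking 9 copies of 144 and 8 copies of 145 gives exactly 2456, so 144 is attained.

144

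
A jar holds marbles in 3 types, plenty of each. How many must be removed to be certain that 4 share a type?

You could draw 3 of every type without reaching 4 of any — 9 in all.
One more forces 4 of some type, so 9 + 1 = 10.

10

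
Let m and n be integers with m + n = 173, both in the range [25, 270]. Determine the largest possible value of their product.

With m + n fixed, mn peaks when the two are closest together.
Taking m = 86 and n = 87 (both in [25, 270]) gives mn = 7482.

7482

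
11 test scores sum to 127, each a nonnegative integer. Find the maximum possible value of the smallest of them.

The average is 127/11 < 12, so some value is ≤ 11.
Equality holds with 5 values of 11 and 6 values of 12.

11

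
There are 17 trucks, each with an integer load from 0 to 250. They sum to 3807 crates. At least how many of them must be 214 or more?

If only k of them are at least 214, the other 17 − k are at most 213, so the total is at most k·250 + (17 − k)·213.
This must reach 3807, so k·250 + (17 − k)·213 ≥ 3807, giving k ≥ 6.
Exactly 6 works: 6 values at 250 and 11 at 213 total 3843; lower one of the high values by 36 (still ≥ 214) to hit 3807.

6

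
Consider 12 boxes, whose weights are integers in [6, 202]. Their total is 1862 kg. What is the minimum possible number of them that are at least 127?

5

If only k of them are at least 127, the other 12 − k are at most 126, so the total is at most k·202 + (12 − k)·126.
This must reach 1862, so k·202 + (12 − k)·126 ≥ 1862, giving k ≥ 5.
Exactly 5 works: 5 values at 202 and 7 at 126 total 1892; lower one of the high values by 30 (still ≥ 127) to hit 1862.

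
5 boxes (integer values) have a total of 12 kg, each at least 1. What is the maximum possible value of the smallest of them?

The average is 12/5 < 3, so some value is ≤ 2.
Equality holds with 3 values of 2 and 2 values of 3.

2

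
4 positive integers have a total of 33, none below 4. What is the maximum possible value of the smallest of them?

If every one of the 4 were at least 9, the total would be at least 4 × 9 = 36 > 33.
Achievable: 3 of them at 8 and 1 at 9 total 33.

8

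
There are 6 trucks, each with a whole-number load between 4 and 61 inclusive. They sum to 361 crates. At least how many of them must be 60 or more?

Suppose at most 6 − j of them reach 60; then j values are ≤ 59 and the rest ≤ 61.
The total is then ≤ 59·j + 61·(6 − j) = 366 − 2j. For this to be ≥ 361 we need j ≤ 2, so at least 6 − 2 = 4 must reach 60.
Exactly 4 works: 4 values at 61 and 2 at 59 total 362; lower one of the high values by 1 (still ≥ 60) to hit 361.

4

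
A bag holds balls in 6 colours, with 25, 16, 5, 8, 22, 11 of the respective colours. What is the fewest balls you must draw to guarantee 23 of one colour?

85

In the worst case you take as many as possible of each colour without reaching 23: 22 + 16 + 5 + 8 + 22 + 11 = 84.
The next one must give 23 of some colour, so 84 + 1 = 85.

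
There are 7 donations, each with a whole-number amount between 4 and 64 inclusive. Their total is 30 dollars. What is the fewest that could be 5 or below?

6

Each value above 5 is at least 6, contributing at least 6 − 4 = 2 above the floor 4.
The sum exceeds the floor total 28 by 2, so at most ⌊2/2⌋ = 1 exceed 5, and at least 6 are ≤ 5.
Exactly 6 works: 6 values at 4 and 1 at 6 total 30.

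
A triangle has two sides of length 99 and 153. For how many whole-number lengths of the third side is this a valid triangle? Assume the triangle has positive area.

The triangle inequality gives |99 − 153| < c < 99 + 153, i.e. 54 < c < 252.
So c can be any integer from 55 to 251: 197 values.

197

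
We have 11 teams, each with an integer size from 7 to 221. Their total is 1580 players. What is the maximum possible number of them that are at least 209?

7

Suppose k of them are at least 209. Those contribute at least 209 each and the other 11 − k at least 7 each.
So the total is at least 209k + 7(11 − k) = 77 + 202k. This must be ≤ 1580, giving k ≤ 7.
k = 7 is achieved by 7 values at 209 and 4 at 7, total 1491; add 89 to one value (staying below 209) to reach 1580.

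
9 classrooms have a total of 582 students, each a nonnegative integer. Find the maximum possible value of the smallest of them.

The average is 582/9 < 65, so some value is ≤ 64.
Achievable: 3 of them at 64 and 6 at 65 total 582.

64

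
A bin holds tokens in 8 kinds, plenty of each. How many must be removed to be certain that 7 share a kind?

In the worst case you draw 6 of each of the 8 kinds: 8 × 6 = 48.
One more forces 7 of some kind, so 48 + 1 = 49.

49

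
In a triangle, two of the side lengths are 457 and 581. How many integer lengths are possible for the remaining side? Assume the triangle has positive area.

The triangle inequality gives |457 − 581| < c < 457 + 581, i.e. 124 < c < 1038.
So c can be any integer from 125 to 1037: 913 values.

913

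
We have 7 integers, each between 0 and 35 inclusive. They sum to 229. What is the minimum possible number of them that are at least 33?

2

Suppose at most 7 − j of them reach 33; then j values are ≤ 32 and the rest ≤ 35.
The total is then ≤ 32·j + 35·(7 − j) = 245 − 3j. For this to be ≥ 229 we need j ≤ 5, so at least 7 − 5 = 2 must reach 33.
Exactly 2 works: 2 values at 35 and 5 at 32 total 230; lower one of the high values by 1 (still ≥ 33) to hit 229.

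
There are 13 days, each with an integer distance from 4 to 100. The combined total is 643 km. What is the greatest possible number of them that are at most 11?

Each value at 11 or below falls at least 100 − 11 = 89 short of the ceiling 100.
The ceiling total is 13 × 100 = 1300, and we need 643, so at most ⌊(1300 − 643)/89⌋ = 7 can be that low.
k = 7 is achieved by 7 values at 11 and 6 at 100, total 677; lower one of the 100's by 34 (still > 11) to reach 643.

7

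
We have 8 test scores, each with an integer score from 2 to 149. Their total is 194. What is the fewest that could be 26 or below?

1

Each value above 26 is at least 27, contributing at least 27 − 2 = 25 above the floor 2.
The sum exceeds the floor total 16 by 178, so at most ⌊178/25⌋ = 7 exceed 26, and at least 1 are ≤ 26.
Exactly 1 works: 1 value at 2 and 7 at 27 total 191; raise one of the low values by 3 (still ≤ 26) to hit 194.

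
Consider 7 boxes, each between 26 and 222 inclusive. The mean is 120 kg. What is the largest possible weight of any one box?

To make one box as large as possible, make the other 6 as small as possible.
The total is 7 × 120 = 840.
The other 6 contribute at least 6 × 26 = 156, leaving at most 840 − 156 = 684.
But each box is capped at 222, so the maximum is 222.
Achievable: one at 222 and the other 6 totalling 618, which fits since 6 × 26 ≤ 618 ≤ 6 × 222.

222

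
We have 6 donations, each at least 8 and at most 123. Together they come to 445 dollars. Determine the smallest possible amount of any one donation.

Minimizing one value means maximizing the remaining 5.
The other 5 can take up 5 × 123 = 615 ≥ 445 − 8, so one donation can sit at its floor of 8.
Achievable: one at 8 and the other 5 totalling 437, which fits since 5 × 8 ≤ 437 ≤ 5 × 123.

8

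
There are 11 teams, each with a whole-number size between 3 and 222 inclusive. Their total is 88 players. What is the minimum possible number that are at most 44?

10

Let j be the number exceeding 44. Then the total is ≥ 45·j + 3·(11 − j) = 33 + 42j.
So 42j ≤ 55 and j ≤ 1; hence at least 11 − 1 = 10 are ≤ 44.
Exactly 10 works: 10 values at 3 and 1 at 45 total 75; raise one of the low values by 13 (still ≤ 44) to hit 88.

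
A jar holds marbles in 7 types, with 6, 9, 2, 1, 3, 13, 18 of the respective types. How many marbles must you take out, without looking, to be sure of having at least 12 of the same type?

44

In the worst case you take as many as possible of each type without reaching 12: 6 + 9 + 2 + 1 + 3 + 11 + 11 = 43.
The next one must give 12 of some type, so 43 + 1 = 44.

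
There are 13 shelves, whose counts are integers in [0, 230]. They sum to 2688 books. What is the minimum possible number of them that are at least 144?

10

Suppose at most 13 − j of them reach 144; then j values are ≤ 143 and the rest ≤ 230.
The total is then ≤ 143·j + 230·(13 − j) = 2990 − 87j. For this to be ≥ 2688 we need j ≤ 3, so at least 13 − 3 = 10 must reach 144.
Exactly 10 works: 10 values at 230 and 3 at 143 total 2729; lower one of the high values by 41 (still ≥ 144) to hit 2688.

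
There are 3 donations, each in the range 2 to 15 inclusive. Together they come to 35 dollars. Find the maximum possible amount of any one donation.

15

To make one donation as large as possible, make the other 2 as small as possible.
The other 2 contribute at least 2 × 2 = 4, leaving at most 35 − 4 = 31.
But each donation is capped at 15, so the maximum is 15.
Achievable: one at 15 and the other 2 totalling 20, which fits since 2 × 2 ≤ 20 ≤ 2 × 15.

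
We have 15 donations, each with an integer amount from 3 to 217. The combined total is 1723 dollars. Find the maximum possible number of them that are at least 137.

12

With k values at 137 or above and the rest at least 3, the sum is at least 45 + 134k.
Since the sum is 1723, we need 134k ≤ 1678, i.e. k ≤ 12.
k = 12 is achieved by 12 values at 137 and 3 at 3, total 1653; add 70 to one value (staying below 137) to reach 1723.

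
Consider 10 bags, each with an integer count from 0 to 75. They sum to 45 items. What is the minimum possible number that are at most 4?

1

Each value above 4 is at least 5, contributing at least 5 − 0 = 5 above the floor 0.
The sum exceeds the floor total 0 by 45, so at most ⌊45/5⌋ = 9 exceed 4, and at least 1 are ≤ 4.
Exactly 1 works: 1 value at 0 and 9 at 5 total 45.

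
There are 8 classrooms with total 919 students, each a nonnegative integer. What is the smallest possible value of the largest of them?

115

The 8 values sum to 919, so their maximum is at least ⌈919/8⌉ = 115.
Taking 1 copy of 114 and 7 copies of 115 gives exactly 919, so 115 is attained.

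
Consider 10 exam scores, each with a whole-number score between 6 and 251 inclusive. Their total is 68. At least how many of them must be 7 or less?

If only k of them are at most 7, the other 10 − k are at least 8, so the total is at least (10 − k)·8 + k·6.
This is ≤ 68, so (10 − k)·8 + 6k ≤ 68, which gives k ≥ 6.
Exactly 6 works: 6 values at 6 and 4 at 8 total 68.

6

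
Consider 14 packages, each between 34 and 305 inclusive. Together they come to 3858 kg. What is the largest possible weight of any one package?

Maximizing one value means minimizing the remaining 13.
The other 13 contribute at least 13 × 34 = 442, leaving at most 3858 − 442 = 3416.
But each package is capped at 305, so the maximum is 305.
Achievable: one at 305 and the other 13 totalling 3553, which fits since 13 × 34 ≤ 3553 ≤ 13 × 305.

305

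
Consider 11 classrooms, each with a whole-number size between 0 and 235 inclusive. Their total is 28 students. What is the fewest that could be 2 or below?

Let j be the number exceeding 2. Then the total is ≥ 3·j + 0·(11 − j) = 0 + 3j.
So 3j ≤ 28 and j ≤ 9; hence at least 11 − 9 = 2 are ≤ 2.
Exactly 2 works: 2 values at 0 and 9 at 3 total 27; raise one of the low values by 1 (still ≤ 2) to hit 28.

2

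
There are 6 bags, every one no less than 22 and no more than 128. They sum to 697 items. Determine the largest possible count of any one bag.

128

To make one bag as large as possible, make the other 5 as small as possible.
The other 5 contribute at least 5 × 22 = 110, leaving at most 697 − 110 = 587.
But each bag is capped at 128, so the maximum is 128.
Achievable: one at 128 and the other 5 totalling 569, which fits since 5 × 22 ≤ 569 ≤ 5 × 128.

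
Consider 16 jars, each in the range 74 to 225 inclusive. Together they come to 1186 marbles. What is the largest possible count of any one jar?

76

To make one jar as large as possible, make the other 15 as small as possible.
The other 15 contribute at least 15 × 74 = 1110, leaving at most 1186 − 1110 = 76.
Since 76 ≤ 225, this is achievable: one at 76 and 15 at 74.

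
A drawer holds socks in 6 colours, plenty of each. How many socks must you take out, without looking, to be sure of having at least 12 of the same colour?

You could draw 11 of every colour without reaching 12 of any — 66 in all.
One more forces 12 of some colour, so 66 + 1 = 67.

67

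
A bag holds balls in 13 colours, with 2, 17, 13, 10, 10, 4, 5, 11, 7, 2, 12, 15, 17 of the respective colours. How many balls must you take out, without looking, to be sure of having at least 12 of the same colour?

107

In the worst case you take as many as possible of each colour without reaching 12: 2 + 11 + 11 + 10 + 10 + 4 + 5 + 11 + 7 + 2 + 11 + 11 + 11 = 106.
The next one must give 12 of some colour, so 106 + 1 = 107.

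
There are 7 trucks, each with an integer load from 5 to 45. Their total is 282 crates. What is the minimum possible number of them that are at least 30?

5

If only k of them are at least 30, the other 7 − k are at most 29, so the total is at most k·45 + (7 − k)·29.
This must reach 282, so k·45 + (7 − k)·29 ≥ 282, giving k ≥ 5.
Exactly 5 works: 5 values at 45 and 2 at 29 total 283; lower one of the high values by 1 (still ≥ 30) to hit 282.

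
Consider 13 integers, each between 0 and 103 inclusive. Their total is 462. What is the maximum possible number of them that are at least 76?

6

If k of the values are ≥ 76, the total is ≥ 76k + 0(13 − k).
Setting 76k + 0(13 − k) ≤ 462 gives 76k ≤ 462, so k ≤ 6.
k = 6 is achieved by 6 values at 76 and 7 at 0, total 456; add 6 to one value (staying below 76) to reach 462.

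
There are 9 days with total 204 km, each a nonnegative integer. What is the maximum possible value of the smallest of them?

The 9 values sum to 204, so their minimum is at most ⌊204/9⌋ = 22.
Taking 3 copies of 22 and 6 copies of 23 gives exactly 204, so 22 is attained.

22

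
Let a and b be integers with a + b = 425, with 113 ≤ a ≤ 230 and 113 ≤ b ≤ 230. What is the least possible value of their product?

44850

Since a + b is fixed, pushing one of them to its bound minimizes the product.
The extreme feasible split is a = 195, b = 230, giving ab = 44850.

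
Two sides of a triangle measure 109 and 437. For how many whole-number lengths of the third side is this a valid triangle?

The triangle inequality gives |109 − 437| < c < 109 + 437, i.e. 328 < c < 546.
So c can be any integer from 329 to 545: 217 values.

217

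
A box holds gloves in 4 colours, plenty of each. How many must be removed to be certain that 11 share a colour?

In the worst case you draw 10 of each of the 4 colours: 4 × 10 = 40.
One more forces 11 of some colour, so 40 + 1 = 41.

41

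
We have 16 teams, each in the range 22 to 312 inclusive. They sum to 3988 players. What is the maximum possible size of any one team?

312

To make one team as large as possible, make the other 15 as small as possible.
The other 15 contribute at least 15 × 22 = 330, leaving at most 3988 − 330 = 3658.
But each team is capped at 312, so the maximum is 312.
Achievable: one at 312 and the other 15 totalling 3676, which fits since 15 × 22 ≤ 3676 ≤ 15 × 312.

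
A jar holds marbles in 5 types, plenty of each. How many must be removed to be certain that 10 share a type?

46

You could draw 9 of every type without reaching 10 of any — 45 in all.
One more forces 10 of some type, so 45 + 1 = 46.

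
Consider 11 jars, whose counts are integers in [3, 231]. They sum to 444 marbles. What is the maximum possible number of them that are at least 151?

Suppose k of them are at least 151. Those contribute at least 151 each and the other 11 − k at least 3 each.
So the total is at least 151k + 3(11 − k) = 33 + 148k. This must be ≤ 444, giving k ≤ 2.
k = 2 is achieved by 2 values at 151 and 9 at 3, total 329; add 115 to one value (staying below 151) to reach 444.

2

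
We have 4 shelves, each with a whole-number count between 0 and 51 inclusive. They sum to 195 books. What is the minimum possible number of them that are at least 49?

Each value short of 49 is at most 48, costing at least 51 − 48 = 3 against the maximum total of 204.
We can afford to lose at most 204 − 195 = 9, so at most ⌊9/3⌋ = 3 fall short, and at least 1 are ≥ 49.
Exactly 1 works: 1 value at 51 and 3 at 48 total 195.

1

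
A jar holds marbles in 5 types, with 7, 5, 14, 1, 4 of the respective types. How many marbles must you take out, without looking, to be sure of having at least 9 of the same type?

In the worst case you take as many as possible of each type without reaching 9: 7 + 5 + 8 + 1 + 4 = 25.
The next one must give 9 of some type, so 25 + 1 = 26.

26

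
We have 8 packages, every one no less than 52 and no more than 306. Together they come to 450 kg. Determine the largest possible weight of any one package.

Maximizing one value means minimizing the remaining 7.
The other 7 contribute at least 7 × 52 = 364, leaving at most 450 − 364 = 86.
Since 86 ≤ 306, this is achievable: one at 86 and 7 at 52.

86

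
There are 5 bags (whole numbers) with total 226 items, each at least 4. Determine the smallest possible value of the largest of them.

The average is 226/5 > 45, so not all 5 can be 45 or less; the largest is ≥ 46.
Equality holds with 1 value of 46 and 4 values of 45.

46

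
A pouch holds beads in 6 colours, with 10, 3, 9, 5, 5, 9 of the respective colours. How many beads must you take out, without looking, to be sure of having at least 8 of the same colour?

In the worst case you take as many as possible of each colour without reaching 8: 7 + 3 + 7 + 5 + 5 + 7 = 34.
The next one must give 8 of some colour, so 34 + 1 = 35.

35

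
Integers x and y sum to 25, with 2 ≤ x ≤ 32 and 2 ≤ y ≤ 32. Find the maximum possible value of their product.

xy = x(25 − x) is maximized when x is as near 25/2 as the bounds allow.
Taking x = 12 and y = 13 (both in [2, 32]) gives xy = 156.

156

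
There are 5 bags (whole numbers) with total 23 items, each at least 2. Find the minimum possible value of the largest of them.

5

The average is 23/5 > 4, so not all 5 can be 4 or less; the largest is ≥ 5.
Taking 2 copies of 4 and 3 copies of 5 gives exactly 23, so 5 is attained.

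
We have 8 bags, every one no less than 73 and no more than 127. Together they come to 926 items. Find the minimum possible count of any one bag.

To make one bag as small as possible, make the other 7 as large as possible.
The other 7 can take up 7 × 127 = 889 ≥ 926 − 73, so one bag can sit at its floor of 73.
Achievable: one at 73 and the other 7 totalling 853, which fits since 7 × 73 ≤ 853 ≤ 7 × 127.

73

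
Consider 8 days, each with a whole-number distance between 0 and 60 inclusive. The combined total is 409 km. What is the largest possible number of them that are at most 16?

1

Each value at 16 or below falls at least 60 − 16 = 44 short of the ceiling 60.
The ceiling total is 8 × 60 = 480, and we need 409, so at most ⌊(480 − 409)/44⌋ = 1 can be that low.
k = 1 is achieved by 1 value at 16 and 7 at 60, total 436; lower one of the 60's by 27 (still > 16) to reach 409.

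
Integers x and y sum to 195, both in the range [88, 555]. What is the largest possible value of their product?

9506

With x + y fixed, xy peaks when the two are closest together.
Taking x = 97 and y = 98 (both in [88, 555]) gives xy = 9506.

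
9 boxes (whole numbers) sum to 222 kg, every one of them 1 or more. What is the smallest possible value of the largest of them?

If every one of the 9 were at most 24, the total would be at most 9 × 24 = 216 < 222.
Taking 3 copies of 24 and 6 copies of 25 gives exactly 222, so 25 is attained.

25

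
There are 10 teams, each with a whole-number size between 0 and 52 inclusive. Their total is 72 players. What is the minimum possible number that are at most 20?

7

Let j be the number exceeding 20. Then the total is ≥ 21·j + 0·(10 − j) = 0 + 21j.
So 21j ≤ 72 and j ≤ 3; hence at least 10 − 3 = 7 are ≤ 20.
Exactly 7 works: 7 values at 0 and 3 at 21 total 63; raise one of the low values by 9 (still ≤ 20) to hit 72.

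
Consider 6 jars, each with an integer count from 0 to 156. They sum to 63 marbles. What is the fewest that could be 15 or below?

Each value above 15 is at least 16, contributing at least 16 − 0 = 16 above the floor 0.
The sum exceeds the floor total 0 by 63, so at most ⌊63/16⌋ = 3 exceed 15, and at least 3 are ≤ 15.
Exactly 3 works: 3 values at 0 and 3 at 16 total 48; raise one of the low values by 15 (still ≤ 15) to hit 63.

3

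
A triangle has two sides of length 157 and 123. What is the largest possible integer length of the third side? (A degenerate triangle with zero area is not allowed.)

279

The third side must be less than 157 + 123 = 280.
The largest integer below 280 is 279.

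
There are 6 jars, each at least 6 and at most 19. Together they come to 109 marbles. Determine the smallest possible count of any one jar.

14

Minimizing one value means maximizing the remaining 5.
The other 5 contribute at most 5 × 19 = 95, leaving at least 109 − 95 = 14.
Since 14 ≥ 6, this is achievable: one at 14 and 5 at 19.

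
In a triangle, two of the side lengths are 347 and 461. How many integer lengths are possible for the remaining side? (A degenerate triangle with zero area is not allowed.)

693

The triangle inequality gives |347 − 461| < c < 347 + 461, i.e. 114 < c < 808.
So c can be any integer from 115 to 807: 693 values.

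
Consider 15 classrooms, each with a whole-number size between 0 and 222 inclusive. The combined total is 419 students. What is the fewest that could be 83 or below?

Each value above 83 is at least 84, contributing at least 84 − 0 = 84 above the floor 0.
The sum exceeds the floor total 0 by 419, so at most ⌊419/84⌋ = 4 exceed 83, and at least 11 are ≤ 83.
Exactly 11 works: 11 values at 0 and 4 at 84 total 336; raise one of the low values by 83 (still ≤ 83) to hit 419.

11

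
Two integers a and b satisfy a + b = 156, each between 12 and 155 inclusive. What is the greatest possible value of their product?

For a fixed sum, the product ab is largest when a and b are as close as possible.
Taking a = 78 and b = 78 (both in [12, 155]) gives ab = 6084.

6084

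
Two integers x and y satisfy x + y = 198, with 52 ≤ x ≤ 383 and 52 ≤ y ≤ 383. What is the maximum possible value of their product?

With x + y fixed, xy peaks when the two are closest together.
Taking x = 99 and y = 99 (both in [52, 383]) gives xy = 9801.

9801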